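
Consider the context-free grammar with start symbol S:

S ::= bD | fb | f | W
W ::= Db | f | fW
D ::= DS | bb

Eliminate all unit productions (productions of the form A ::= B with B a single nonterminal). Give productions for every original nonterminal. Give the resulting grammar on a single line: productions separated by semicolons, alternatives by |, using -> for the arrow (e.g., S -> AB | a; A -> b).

S -> f | Db | bD | fW | fb; D -> DS | bb; W -> f | Db | fW

Unit productions: S->W.
Unit pairs (A ⇒* B via units): (S,W).
S: inherits non-unit rules of {S, W} → Db | bD | f | fW | fb.
D: inherits non-unit rules of {D} → DS | bb.
W: inherits non-unit rules of {W} → Db | f | fW.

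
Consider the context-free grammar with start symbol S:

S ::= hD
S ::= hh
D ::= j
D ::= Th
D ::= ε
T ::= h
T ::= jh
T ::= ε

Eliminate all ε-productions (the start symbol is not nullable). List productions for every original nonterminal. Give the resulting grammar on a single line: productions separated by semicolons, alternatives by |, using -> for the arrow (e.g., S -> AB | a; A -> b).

S -> h | hD | hh; D -> h | j | Th; T -> h | jh

Nullable set: {D, T}.
S -> hD: D nullable, giving h | hD.
Drop D -> ε.
D -> Th: T nullable, giving Th | h.
Drop T -> ε.
Unchanged (no nullable symbols): S -> hh; D -> j; T -> h; T -> jh.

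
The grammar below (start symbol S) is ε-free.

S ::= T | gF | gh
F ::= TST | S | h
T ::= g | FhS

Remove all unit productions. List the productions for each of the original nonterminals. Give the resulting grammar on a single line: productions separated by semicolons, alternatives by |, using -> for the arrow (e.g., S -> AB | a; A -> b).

S -> g | gF | gh | FhS; F -> g | h | gF | gh | FhS | TST; T -> g | FhS

Unit productions: F->S, S->T.
Unit pairs (A ⇒* B via units): (F,S), (F,T), (S,T).
S: inherits non-unit rules of {S, T} → FhS | g | gF | gh.
F: inherits non-unit rules of {F, S, T} → FhS | TST | g | gF | gh | h.
T: inherits non-unit rules of {T} → FhS | g.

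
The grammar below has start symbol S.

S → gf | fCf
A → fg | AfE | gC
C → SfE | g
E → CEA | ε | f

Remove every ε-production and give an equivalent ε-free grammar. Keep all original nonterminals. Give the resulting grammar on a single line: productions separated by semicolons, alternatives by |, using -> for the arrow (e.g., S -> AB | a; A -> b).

S -> gf | fCf; A -> Af | fg | gC | AfE; C -> g | Sf | SfE; E -> f | CA | CEA

Nullable set: {E}.
A -> AfE: E nullable, giving Af | AfE.
C -> SfE: E nullable, giving Sf | SfE.
Drop E -> ε.
E -> CEA: E nullable, giving CA | CEA.
Unchanged (no nullable symbols): S -> fCf; S -> gf; A -> fg; A -> gC; C -> g; E -> f.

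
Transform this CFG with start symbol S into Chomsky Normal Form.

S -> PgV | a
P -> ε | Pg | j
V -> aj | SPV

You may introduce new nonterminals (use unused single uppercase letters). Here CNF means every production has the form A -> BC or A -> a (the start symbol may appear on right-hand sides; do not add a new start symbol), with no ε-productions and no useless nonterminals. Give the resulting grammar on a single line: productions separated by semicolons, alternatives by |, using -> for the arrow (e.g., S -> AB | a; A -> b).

S -> a | AV | PD; A -> g; B -> a; C -> j; D -> AV; E -> PV; P -> g | j | PA; V -> BC | SE | SV

Nullable: {P}; after ε-elimination: S -> a | gV | PgV; P -> g | j | Pg; V -> SV | aj | SPV.
No unit productions to eliminate.
TERM: introduce B -> a, A -> g, C -> j and substitute in every rule of length ≥2.
BIN: S -> PAV becomes S -> PD, D -> AV; V -> SPV becomes V -> SE, E -> PV.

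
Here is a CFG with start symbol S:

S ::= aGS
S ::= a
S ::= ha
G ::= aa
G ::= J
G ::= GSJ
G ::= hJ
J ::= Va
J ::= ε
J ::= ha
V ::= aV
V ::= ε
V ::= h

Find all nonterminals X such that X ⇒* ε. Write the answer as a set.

{G, J, V}

Directly nullable (have an ε-rule): {J, V}.
G is nullable via G -> J (every symbol on the right is already known nullable).
Not nullable: S — each has a terminal in every rule's right-hand side or depends on a non-nullable symbol.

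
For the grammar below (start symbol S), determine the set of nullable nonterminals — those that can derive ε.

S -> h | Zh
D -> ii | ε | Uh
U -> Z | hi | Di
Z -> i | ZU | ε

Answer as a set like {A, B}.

Directly nullable (have an ε-rule): {D, Z}.
U is nullable via U -> Z (every symbol on the right is already known nullable).
Not nullable: S — each has a terminal in every rule's right-hand side or depends on a non-nullable symbol.

{D, U, Z}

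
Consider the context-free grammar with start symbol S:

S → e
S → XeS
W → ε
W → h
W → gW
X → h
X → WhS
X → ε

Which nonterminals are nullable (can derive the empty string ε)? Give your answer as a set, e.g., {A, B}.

{W, X}

Directly nullable (have an ε-rule): {W, X}.
Not nullable: S — each has a terminal in every rule's right-hand side or depends on a non-nullable symbol.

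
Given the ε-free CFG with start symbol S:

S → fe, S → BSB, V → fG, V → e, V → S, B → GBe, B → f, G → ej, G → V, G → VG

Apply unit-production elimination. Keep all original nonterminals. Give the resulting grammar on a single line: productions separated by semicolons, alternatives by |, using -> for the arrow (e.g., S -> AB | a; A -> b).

Unit productions: G->V, V->S.
Unit pairs (A ⇒* B via units): (G,S), (G,V), (V,S).
S: inherits non-unit rules of {S} → BSB | fe.
B: inherits non-unit rules of {B} → GBe | f.
G: inherits non-unit rules of {G, S, V} → BSB | VG | e | ej | fG | fe.
V: inherits non-unit rules of {S, V} → BSB | e | fG | fe.

S -> fe | BSB; B -> f | GBe; G -> e | VG | ej | fG | fe | BSB; V -> e | fG | fe | BSB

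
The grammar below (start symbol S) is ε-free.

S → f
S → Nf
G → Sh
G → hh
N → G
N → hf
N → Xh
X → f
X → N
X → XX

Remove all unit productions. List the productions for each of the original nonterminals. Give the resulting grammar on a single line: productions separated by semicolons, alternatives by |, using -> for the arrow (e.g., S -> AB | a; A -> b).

Unit productions: N->G, X->N.
Unit pairs (A ⇒* B via units): (N,G), (X,G), (X,N).
S: inherits non-unit rules of {S} → Nf | f.
G: inherits non-unit rules of {G} → Sh | hh.
N: inherits non-unit rules of {G, N} → Sh | Xh | hf | hh.
X: inherits non-unit rules of {G, N, X} → Sh | XX | Xh | f | hf | hh.

S -> f | Nf; G -> Sh | hh; N -> Sh | Xh | hf | hh; X -> f | Sh | XX | Xh | hf | hh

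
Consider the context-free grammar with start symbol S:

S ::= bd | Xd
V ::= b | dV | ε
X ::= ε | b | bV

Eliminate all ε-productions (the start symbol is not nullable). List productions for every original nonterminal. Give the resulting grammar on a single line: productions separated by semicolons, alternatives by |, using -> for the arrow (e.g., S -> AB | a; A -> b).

S -> d | Xd | bd; V -> b | d | dV; X -> b | bV

Nullable set: {V, X}.
S -> Xd: X nullable, giving Xd | d.
Drop V -> ε.
V -> dV: V nullable, giving d | dV.
Drop X -> ε.
X -> bV: V nullable, giving b | bV.
Unchanged (no nullable symbols): S -> bd; V -> b; X -> b.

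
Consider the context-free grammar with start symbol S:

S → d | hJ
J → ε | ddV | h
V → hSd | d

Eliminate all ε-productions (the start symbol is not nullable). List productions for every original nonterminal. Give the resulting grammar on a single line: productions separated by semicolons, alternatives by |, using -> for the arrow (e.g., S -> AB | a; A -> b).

S -> d | h | hJ; J -> h | ddV; V -> d | hSd

Nullable set: {J}.
S -> hJ: J nullable, giving h | hJ.
Drop J -> ε.
Unchanged (no nullable symbols): S -> d; J -> ddV; J -> h; V -> d; V -> hSd.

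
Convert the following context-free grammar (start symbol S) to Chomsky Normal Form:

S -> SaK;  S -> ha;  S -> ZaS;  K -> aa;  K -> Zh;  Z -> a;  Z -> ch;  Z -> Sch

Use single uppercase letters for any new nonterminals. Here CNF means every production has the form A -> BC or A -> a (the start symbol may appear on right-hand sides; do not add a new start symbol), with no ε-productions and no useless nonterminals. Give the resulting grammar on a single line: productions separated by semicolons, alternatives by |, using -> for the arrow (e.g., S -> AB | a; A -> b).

S -> AB | SD | ZE; A -> h; B -> a; C -> c; D -> BK; E -> BS; F -> CA; K -> BB | ZA; Z -> a | CA | SF

No ε-productions.
No unit productions to eliminate.
TERM: introduce B -> a, C -> c, A -> h and substitute in every rule of length ≥2.
BIN: S -> SBK becomes S -> SD, D -> BK; S -> ZBS becomes S -> ZE, E -> BS; Z -> SCA becomes Z -> SF, F -> CA.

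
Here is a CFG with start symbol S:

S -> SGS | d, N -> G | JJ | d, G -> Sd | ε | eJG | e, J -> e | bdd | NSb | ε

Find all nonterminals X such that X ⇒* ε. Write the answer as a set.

{G, J, N}

Directly nullable (have an ε-rule): {G, J}.
N is nullable via N -> G (every symbol on the right is already known nullable).
Not nullable: S — each has a terminal in every rule's right-hand side or depends on a non-nullable symbol.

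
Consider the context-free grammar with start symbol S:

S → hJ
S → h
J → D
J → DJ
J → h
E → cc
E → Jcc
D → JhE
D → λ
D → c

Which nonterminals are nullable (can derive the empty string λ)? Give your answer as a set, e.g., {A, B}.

Directly nullable (have an ε-rule): {D}.
J is nullable via J -> D (every symbol on the right is already known nullable).
Not nullable: E, S — each has a terminal in every rule's right-hand side or depends on a non-nullable symbol.

{D, J}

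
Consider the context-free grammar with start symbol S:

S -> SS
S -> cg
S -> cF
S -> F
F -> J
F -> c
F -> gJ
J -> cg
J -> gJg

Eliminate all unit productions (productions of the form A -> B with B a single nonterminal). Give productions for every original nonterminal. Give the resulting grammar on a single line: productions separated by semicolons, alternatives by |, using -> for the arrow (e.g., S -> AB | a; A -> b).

S -> c | SS | cF | cg | gJ | gJg; F -> c | cg | gJ | gJg; J -> cg | gJg

Unit productions: F->J, S->F.
Unit pairs (A ⇒* B via units): (F,J), (S,F), (S,J).
S: inherits non-unit rules of {F, J, S} → SS | c | cF | cg | gJ | gJg.
F: inherits non-unit rules of {F, J} → c | cg | gJ | gJg.
J: inherits non-unit rules of {J} → cg | gJg.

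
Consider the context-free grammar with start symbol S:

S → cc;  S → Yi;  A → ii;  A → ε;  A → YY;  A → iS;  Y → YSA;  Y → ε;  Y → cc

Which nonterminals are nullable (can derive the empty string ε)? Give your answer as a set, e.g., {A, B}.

Directly nullable (have an ε-rule): {A, Y}.
Not nullable: S — each has a terminal in every rule's right-hand side or depends on a non-nullable symbol.

{A, Y}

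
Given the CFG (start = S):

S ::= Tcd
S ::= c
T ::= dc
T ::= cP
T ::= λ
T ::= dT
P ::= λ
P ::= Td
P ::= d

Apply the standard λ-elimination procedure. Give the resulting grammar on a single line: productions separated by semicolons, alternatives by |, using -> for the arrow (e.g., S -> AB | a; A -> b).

S -> c | cd | Tcd; P -> d | Td; T -> c | d | cP | dT | dc

Nullable set: {P, T}.
S -> Tcd: T nullable, giving Tcd | cd.
Drop P -> λ.
P -> Td: T nullable, giving Td | d.
Drop T -> λ.
T -> cP: P nullable, giving c | cP.
T -> dT: T nullable, giving d | dT.
Unchanged (no nullable symbols): S -> c; P -> d; T -> dc.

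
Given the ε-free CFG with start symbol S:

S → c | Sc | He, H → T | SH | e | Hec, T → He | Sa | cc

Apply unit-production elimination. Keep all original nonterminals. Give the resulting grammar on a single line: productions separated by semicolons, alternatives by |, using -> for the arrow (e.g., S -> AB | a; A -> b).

S -> c | He | Sc; H -> e | He | SH | Sa | cc | Hec; T -> He | Sa | cc

Unit productions: H->T.
Unit pairs (A ⇒* B via units): (H,T).
S: inherits non-unit rules of {S} → He | Sc | c.
H: inherits non-unit rules of {H, T} → He | Hec | SH | Sa | cc | e.
T: inherits non-unit rules of {T} → He | Sa | cc.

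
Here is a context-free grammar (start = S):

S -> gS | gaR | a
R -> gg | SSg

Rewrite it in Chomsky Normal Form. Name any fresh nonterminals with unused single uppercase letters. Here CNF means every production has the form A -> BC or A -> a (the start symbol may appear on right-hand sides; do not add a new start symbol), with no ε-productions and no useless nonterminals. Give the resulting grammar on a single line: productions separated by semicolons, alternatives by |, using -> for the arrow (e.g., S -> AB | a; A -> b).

S -> a | AD | AS; A -> g; B -> a; C -> SA; D -> BR; R -> AA | SC

No ε-productions.
No unit productions to eliminate.
TERM: introduce B -> a, A -> g and substitute in every rule of length ≥2.
BIN: R -> SSA becomes R -> SC, C -> SA; S -> ABR becomes S -> AD, D -> BR.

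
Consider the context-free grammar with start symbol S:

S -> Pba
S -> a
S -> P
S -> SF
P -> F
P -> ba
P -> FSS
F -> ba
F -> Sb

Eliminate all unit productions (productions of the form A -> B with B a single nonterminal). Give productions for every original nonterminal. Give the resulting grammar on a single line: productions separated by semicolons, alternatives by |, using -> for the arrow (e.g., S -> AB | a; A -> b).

S -> a | SF | Sb | ba | FSS | Pba; F -> Sb | ba; P -> Sb | ba | FSS

Unit productions: P->F, S->P.
Unit pairs (A ⇒* B via units): (P,F), (S,F), (S,P).
S: inherits non-unit rules of {F, P, S} → FSS | Pba | SF | Sb | a | ba.
F: inherits non-unit rules of {F} → Sb | ba.
P: inherits non-unit rules of {F, P} → FSS | Sb | ba.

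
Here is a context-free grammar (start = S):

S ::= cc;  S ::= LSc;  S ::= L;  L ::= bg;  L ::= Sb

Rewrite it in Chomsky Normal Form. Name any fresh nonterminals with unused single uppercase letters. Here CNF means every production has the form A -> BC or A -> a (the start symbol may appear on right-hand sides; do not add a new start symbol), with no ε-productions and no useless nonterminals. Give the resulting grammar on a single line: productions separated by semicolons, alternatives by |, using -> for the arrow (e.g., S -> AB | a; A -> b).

S -> AB | CC | LD | SA; A -> b; B -> g; C -> c; D -> SC; L -> AB | SA

No ε-productions.
After unit-elimination: S -> Sb | bg | cc | LSc; L -> Sb | bg.
TERM: introduce A -> b, C -> c, B -> g and substitute in every rule of length ≥2.
BIN: S -> LSC becomes S -> LD, D -> SC.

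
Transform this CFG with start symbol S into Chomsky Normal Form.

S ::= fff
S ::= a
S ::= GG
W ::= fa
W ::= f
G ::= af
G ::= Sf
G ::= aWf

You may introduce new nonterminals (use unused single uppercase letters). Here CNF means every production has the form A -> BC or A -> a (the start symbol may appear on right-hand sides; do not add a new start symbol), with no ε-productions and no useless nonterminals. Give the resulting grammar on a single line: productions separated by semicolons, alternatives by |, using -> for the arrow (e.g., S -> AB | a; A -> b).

S -> a | AD | GG; A -> f; B -> a; C -> WA; D -> AA; G -> BA | BC | SA; W -> f | AB

No ε-productions.
No unit productions to eliminate.
TERM: introduce B -> a, A -> f and substitute in every rule of length ≥2.
BIN: G -> BWA becomes G -> BC, C -> WA; S -> AAA becomes S -> AD, D -> AA.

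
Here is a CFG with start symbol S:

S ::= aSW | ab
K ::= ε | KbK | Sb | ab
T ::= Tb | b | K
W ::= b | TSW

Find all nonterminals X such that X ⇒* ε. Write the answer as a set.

Directly nullable (have an ε-rule): {K}.
T is nullable via T -> K (every symbol on the right is already known nullable).
Not nullable: S, W — each has a terminal in every rule's right-hand side or depends on a non-nullable symbol.

{K, T}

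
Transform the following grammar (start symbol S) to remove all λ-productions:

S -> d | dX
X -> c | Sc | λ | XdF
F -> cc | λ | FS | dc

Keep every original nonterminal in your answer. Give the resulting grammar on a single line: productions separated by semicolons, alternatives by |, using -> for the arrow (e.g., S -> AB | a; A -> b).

Nullable set: {F, X}.
S -> dX: X nullable, giving d | dX.
Drop F -> λ.
F -> FS: F nullable, giving FS | S.
Drop X -> λ.
X -> XdF: X, F nullable, giving Xd | XdF | d | dF.
Unchanged (no nullable symbols): S -> d; F -> cc; F -> dc; X -> Sc; X -> c.

S -> d | dX; F -> S | FS | cc | dc; X -> c | d | Sc | Xd | dF | XdF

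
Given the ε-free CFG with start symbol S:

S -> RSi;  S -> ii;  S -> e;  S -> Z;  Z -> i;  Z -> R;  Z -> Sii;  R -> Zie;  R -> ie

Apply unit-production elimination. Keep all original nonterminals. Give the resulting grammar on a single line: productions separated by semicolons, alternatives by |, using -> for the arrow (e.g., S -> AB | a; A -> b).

Unit productions: S->Z, Z->R.
Unit pairs (A ⇒* B via units): (S,R), (S,Z), (Z,R).
S: inherits non-unit rules of {R, S, Z} → RSi | Sii | Zie | e | i | ie | ii.
R: inherits non-unit rules of {R} → Zie | ie.
Z: inherits non-unit rules of {R, Z} → Sii | Zie | i | ie.

S -> e | i | ie | ii | RSi | Sii | Zie; R -> ie | Zie; Z -> i | ie | Sii | Zie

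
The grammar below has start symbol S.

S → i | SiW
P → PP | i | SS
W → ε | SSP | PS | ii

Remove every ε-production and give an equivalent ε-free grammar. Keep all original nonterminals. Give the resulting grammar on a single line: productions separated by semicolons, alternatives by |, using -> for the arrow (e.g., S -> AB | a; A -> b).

S -> i | Si | SiW; P -> i | PP | SS; W -> PS | ii | SSP

Nullable set: {W}.
S -> SiW: W nullable, giving Si | SiW.
Drop W -> ε.
Unchanged (no nullable symbols): S -> i; P -> PP; P -> SS; P -> i; W -> PS; W -> SSP; W -> ii.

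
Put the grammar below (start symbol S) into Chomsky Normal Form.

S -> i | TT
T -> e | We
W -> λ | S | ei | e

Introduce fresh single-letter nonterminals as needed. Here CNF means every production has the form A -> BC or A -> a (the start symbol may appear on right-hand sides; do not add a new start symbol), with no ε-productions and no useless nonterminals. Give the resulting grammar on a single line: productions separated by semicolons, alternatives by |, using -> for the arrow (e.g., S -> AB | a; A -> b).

S -> i | TT; A -> e; B -> i; T -> e | WA; W -> e | i | AB | TT

Nullable: {W}; after ε-elimination: S -> i | TT; T -> e | We; W -> S | e | ei.
After unit-elimination: S -> i | TT; T -> e | We; W -> e | i | TT | ei.
TERM: introduce A -> e, B -> i and substitute in every rule of length ≥2.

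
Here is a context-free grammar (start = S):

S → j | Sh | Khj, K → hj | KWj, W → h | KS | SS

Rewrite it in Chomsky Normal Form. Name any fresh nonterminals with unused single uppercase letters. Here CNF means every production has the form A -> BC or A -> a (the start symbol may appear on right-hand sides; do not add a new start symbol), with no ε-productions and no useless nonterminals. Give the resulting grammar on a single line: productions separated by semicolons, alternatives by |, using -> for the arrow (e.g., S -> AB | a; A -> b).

No ε-productions.
No unit productions to eliminate.
TERM: introduce B -> h, A -> j and substitute in every rule of length ≥2.
BIN: K -> KWA becomes K -> KC, C -> WA; S -> KBA becomes S -> KD, D -> BA.

S -> j | KD | SB; A -> j; B -> h; C -> WA; D -> BA; K -> BA | KC; W -> h | KS | SS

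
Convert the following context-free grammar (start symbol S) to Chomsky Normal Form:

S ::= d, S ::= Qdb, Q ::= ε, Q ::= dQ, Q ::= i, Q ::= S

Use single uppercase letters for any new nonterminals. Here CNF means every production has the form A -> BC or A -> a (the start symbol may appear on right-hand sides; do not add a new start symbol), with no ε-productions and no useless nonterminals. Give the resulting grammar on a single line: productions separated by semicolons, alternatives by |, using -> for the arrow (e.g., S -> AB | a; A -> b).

Nullable: {Q}; after ε-elimination: S -> d | db | Qdb; Q -> S | d | i | dQ.
After unit-elimination: S -> d | db | Qdb; Q -> d | i | dQ | db | Qdb.
TERM: introduce B -> b, A -> d and substitute in every rule of length ≥2.
BIN: Q -> QAB becomes Q -> QC, C -> AB; S -> QAB becomes S -> QD, D -> AB.

S -> d | AB | QD; A -> d; B -> b; C -> AB; D -> AB; Q -> d | i | AB | AQ | QC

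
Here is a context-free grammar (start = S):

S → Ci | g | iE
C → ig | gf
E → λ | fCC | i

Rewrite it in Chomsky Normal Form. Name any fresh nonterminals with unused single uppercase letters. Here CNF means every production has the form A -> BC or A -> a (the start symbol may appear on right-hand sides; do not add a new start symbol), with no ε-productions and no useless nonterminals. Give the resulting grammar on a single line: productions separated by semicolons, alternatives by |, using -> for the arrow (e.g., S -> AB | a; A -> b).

S -> g | i | CD | DE; A -> g; B -> f; C -> AB | DA; D -> i; E -> i | BF; F -> CC

Nullable: {E}; after ε-elimination: S -> g | i | Ci | iE; C -> gf | ig; E -> i | fCC.
No unit productions to eliminate.
TERM: introduce B -> f, A -> g, D -> i and substitute in every rule of length ≥2.
BIN: E -> BCC becomes E -> BF, F -> CC.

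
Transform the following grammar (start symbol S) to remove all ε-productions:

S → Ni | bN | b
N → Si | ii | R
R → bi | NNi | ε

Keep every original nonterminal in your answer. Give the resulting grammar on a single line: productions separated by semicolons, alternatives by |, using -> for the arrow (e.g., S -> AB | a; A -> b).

Nullable set: {N, R}.
S -> Ni: N nullable, giving Ni | i.
S -> bN: N nullable, giving b | bN.
N -> R: R nullable, giving R.
Drop R -> ε.
R -> NNi: N, N nullable, giving NNi | Ni | i.
Unchanged (no nullable symbols): S -> b; N -> Si; N -> ii; R -> bi.

S -> b | i | Ni | bN; N -> R | Si | ii; R -> i | Ni | bi | NNi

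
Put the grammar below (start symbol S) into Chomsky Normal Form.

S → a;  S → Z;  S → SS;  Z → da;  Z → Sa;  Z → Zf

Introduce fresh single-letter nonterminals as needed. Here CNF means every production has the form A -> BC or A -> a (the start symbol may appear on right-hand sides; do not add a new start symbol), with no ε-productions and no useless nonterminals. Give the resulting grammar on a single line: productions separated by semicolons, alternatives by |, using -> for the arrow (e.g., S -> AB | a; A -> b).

S -> a | CA | SA | SS | ZB; A -> a; B -> f; C -> d; Z -> CA | SA | ZB

No ε-productions.
After unit-elimination: S -> a | SS | Sa | Zf | da; Z -> Sa | Zf | da.
TERM: introduce A -> a, C -> d, B -> f and substitute in every rule of length ≥2.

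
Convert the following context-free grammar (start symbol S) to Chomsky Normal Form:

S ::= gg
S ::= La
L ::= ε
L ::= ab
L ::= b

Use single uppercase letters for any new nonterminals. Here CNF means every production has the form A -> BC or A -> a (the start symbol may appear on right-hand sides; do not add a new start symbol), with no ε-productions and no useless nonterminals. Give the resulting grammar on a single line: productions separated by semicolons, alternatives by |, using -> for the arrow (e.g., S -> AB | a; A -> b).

S -> a | CC | LA; A -> a; B -> b; C -> g; L -> b | AB

Nullable: {L}; after ε-elimination: S -> a | La | gg; L -> b | ab.
No unit productions to eliminate.
TERM: introduce A -> a, B -> b, C -> g and substitute in every rule of length ≥2.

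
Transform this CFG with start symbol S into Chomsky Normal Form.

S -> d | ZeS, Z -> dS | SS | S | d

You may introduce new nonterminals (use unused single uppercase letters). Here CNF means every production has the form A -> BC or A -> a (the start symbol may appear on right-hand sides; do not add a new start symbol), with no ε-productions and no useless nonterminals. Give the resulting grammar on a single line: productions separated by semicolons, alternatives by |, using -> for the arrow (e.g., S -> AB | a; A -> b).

No ε-productions.
After unit-elimination: S -> d | ZeS; Z -> d | SS | dS | ZeS.
TERM: introduce B -> d, A -> e and substitute in every rule of length ≥2.
BIN: S -> ZAS becomes S -> ZC, C -> AS; Z -> ZAS becomes Z -> ZD, D -> AS.

S -> d | ZC; A -> e; B -> d; C -> AS; D -> AS; Z -> d | BS | SS | ZD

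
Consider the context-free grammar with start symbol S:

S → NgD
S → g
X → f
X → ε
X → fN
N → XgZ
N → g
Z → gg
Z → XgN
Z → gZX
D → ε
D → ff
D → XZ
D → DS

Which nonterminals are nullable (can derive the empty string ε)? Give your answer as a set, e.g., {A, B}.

{D, X}

Directly nullable (have an ε-rule): {D, X}.
Not nullable: N, S, Z — each has a terminal in every rule's right-hand side or depends on a non-nullable symbol.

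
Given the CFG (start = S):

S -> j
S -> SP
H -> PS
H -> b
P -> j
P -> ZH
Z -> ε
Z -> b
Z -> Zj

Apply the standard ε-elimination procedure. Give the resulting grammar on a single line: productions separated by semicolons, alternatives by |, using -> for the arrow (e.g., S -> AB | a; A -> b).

Nullable set: {Z}.
P -> ZH: Z nullable, giving H | ZH.
Drop Z -> ε.
Z -> Zj: Z nullable, giving Zj | j.
Unchanged (no nullable symbols): S -> SP; S -> j; H -> PS; H -> b; P -> j; Z -> b.

S -> j | SP; H -> b | PS; P -> H | j | ZH; Z -> b | j | Zj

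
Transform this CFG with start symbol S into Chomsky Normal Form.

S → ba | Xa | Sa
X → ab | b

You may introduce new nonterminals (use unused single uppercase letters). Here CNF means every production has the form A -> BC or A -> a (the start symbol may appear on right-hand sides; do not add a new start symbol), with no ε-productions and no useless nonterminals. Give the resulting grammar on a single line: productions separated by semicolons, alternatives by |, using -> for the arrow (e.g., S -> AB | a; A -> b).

S -> BA | SA | XA; A -> a; B -> b; X -> b | AB

No ε-productions.
No unit productions to eliminate.
TERM: introduce A -> a, B -> b and substitute in every rule of length ≥2.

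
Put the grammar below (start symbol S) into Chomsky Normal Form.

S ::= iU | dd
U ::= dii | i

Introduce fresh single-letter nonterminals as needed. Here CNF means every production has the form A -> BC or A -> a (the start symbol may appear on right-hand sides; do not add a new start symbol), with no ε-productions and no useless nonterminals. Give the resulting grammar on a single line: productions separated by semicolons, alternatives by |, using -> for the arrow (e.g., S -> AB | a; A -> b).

No ε-productions.
No unit productions to eliminate.
TERM: introduce A -> d, B -> i and substitute in every rule of length ≥2.
BIN: U -> ABB becomes U -> AC, C -> BB.

S -> AA | BU; A -> d; B -> i; C -> BB; U -> i | AC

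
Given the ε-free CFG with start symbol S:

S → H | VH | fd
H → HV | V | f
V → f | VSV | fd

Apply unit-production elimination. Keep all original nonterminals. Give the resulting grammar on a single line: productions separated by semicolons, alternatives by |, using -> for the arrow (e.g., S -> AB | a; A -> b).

Unit productions: H->V, S->H.
Unit pairs (A ⇒* B via units): (H,V), (S,H), (S,V).
S: inherits non-unit rules of {H, S, V} → HV | VH | VSV | f | fd.
H: inherits non-unit rules of {H, V} → HV | VSV | f | fd.
V: inherits non-unit rules of {V} → VSV | f | fd.

S -> f | HV | VH | fd | VSV; H -> f | HV | fd | VSV; V -> f | fd | VSV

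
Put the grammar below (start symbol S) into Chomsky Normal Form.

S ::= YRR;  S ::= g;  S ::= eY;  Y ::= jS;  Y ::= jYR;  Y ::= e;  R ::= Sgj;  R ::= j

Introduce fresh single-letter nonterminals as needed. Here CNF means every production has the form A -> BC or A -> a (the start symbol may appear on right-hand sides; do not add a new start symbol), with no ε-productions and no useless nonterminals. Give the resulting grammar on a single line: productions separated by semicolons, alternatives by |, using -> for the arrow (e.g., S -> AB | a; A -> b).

No ε-productions.
No unit productions to eliminate.
TERM: introduce C -> e, A -> g, B -> j and substitute in every rule of length ≥2.
BIN: R -> SAB becomes R -> SD, D -> AB; S -> YRR becomes S -> YE, E -> RR; Y -> BYR becomes Y -> BF, F -> YR.

S -> g | CY | YE; A -> g; B -> j; C -> e; D -> AB; E -> RR; F -> YR; R -> j | SD; Y -> e | BF | BS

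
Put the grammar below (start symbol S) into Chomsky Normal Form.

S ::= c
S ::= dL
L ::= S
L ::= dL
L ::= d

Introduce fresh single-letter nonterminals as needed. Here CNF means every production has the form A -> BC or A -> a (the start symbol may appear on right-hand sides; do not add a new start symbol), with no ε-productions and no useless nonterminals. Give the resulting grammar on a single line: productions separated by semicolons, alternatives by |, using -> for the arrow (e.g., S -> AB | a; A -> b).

No ε-productions.
After unit-elimination: S -> c | dL; L -> c | d | dL.
TERM: introduce A -> d and substitute in every rule of length ≥2.

S -> c | AL; A -> d; L -> c | d | AL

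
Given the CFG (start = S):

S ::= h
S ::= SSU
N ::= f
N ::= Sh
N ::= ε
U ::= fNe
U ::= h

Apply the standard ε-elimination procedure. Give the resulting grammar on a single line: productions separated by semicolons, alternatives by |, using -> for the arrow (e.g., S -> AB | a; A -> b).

Nullable set: {N}.
Drop N -> ε.
U -> fNe: N nullable, giving fNe | fe.
Unchanged (no nullable symbols): S -> SSU; S -> h; N -> Sh; N -> f; U -> h.

S -> h | SSU; N -> f | Sh; U -> h | fe | fNe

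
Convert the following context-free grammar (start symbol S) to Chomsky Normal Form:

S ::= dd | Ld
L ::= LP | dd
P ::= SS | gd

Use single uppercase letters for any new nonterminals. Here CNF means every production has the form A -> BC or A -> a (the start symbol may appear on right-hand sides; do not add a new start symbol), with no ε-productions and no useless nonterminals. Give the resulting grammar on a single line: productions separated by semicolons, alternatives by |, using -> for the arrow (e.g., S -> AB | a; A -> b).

S -> AA | LA; A -> d; B -> g; L -> AA | LP; P -> BA | SS

No ε-productions.
No unit productions to eliminate.
TERM: introduce A -> d, B -> g and substitute in every rule of length ≥2.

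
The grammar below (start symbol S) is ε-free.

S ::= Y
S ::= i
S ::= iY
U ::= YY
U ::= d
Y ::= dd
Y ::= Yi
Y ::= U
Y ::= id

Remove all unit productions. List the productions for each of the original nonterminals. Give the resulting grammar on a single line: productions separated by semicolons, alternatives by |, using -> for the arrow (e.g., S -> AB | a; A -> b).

Unit productions: S->Y, Y->U.
Unit pairs (A ⇒* B via units): (S,U), (S,Y), (Y,U).
S: inherits non-unit rules of {S, U, Y} → YY | Yi | d | dd | i | iY | id.
U: inherits non-unit rules of {U} → YY | d.
Y: inherits non-unit rules of {U, Y} → YY | Yi | d | dd | id.

S -> d | i | YY | Yi | dd | iY | id; U -> d | YY; Y -> d | YY | Yi | dd | id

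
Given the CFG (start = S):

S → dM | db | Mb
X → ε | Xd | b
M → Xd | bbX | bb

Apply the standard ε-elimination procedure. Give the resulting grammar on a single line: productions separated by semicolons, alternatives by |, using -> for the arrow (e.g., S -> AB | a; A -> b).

Nullable set: {X}.
M -> Xd: X nullable, giving Xd | d.
M -> bbX: X nullable, giving bb | bbX.
Drop X -> ε.
X -> Xd: X nullable, giving Xd | d.
Unchanged (no nullable symbols): S -> Mb; S -> dM; S -> db; M -> bb; X -> b.

S -> Mb | dM | db; M -> d | Xd | bb | bbX; X -> b | d | Xd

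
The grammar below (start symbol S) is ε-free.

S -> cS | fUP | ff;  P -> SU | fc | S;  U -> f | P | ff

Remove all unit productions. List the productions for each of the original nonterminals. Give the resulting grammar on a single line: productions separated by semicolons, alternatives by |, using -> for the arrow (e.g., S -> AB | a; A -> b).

Unit productions: P->S, U->P.
Unit pairs (A ⇒* B via units): (P,S), (U,P), (U,S).
S: inherits non-unit rules of {S} → cS | fUP | ff.
P: inherits non-unit rules of {P, S} → SU | cS | fUP | fc | ff.
U: inherits non-unit rules of {P, S, U} → SU | cS | f | fUP | fc | ff.

S -> cS | ff | fUP; P -> SU | cS | fc | ff | fUP; U -> f | SU | cS | fc | ff | fUP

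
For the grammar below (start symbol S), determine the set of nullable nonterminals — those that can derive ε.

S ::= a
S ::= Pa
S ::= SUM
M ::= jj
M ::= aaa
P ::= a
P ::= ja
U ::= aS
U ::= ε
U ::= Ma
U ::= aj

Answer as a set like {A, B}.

{U}

Directly nullable (have an ε-rule): {U}.
Not nullable: M, P, S — each has a terminal in every rule's right-hand side or depends on a non-nullable symbol.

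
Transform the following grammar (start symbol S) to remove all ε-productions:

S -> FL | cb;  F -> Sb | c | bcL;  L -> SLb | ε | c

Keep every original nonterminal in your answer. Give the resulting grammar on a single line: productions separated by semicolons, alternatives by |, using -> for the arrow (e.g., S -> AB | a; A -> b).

Nullable set: {L}.
S -> FL: L nullable, giving F | FL.
F -> bcL: L nullable, giving bc | bcL.
Drop L -> ε.
L -> SLb: L nullable, giving SLb | Sb.
Unchanged (no nullable symbols): S -> cb; F -> Sb; F -> c; L -> c.

S -> F | FL | cb; F -> c | Sb | bc | bcL; L -> c | Sb | SLb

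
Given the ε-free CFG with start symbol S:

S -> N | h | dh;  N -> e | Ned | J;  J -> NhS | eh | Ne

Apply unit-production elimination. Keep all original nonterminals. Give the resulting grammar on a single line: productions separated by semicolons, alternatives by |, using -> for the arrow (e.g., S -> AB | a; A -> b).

Unit productions: N->J, S->N.
Unit pairs (A ⇒* B via units): (N,J), (S,J), (S,N).
S: inherits non-unit rules of {J, N, S} → Ne | Ned | NhS | dh | e | eh | h.
J: inherits non-unit rules of {J} → Ne | NhS | eh.
N: inherits non-unit rules of {J, N} → Ne | Ned | NhS | e | eh.

S -> e | h | Ne | dh | eh | Ned | NhS; J -> Ne | eh | NhS; N -> e | Ne | eh | Ned | NhS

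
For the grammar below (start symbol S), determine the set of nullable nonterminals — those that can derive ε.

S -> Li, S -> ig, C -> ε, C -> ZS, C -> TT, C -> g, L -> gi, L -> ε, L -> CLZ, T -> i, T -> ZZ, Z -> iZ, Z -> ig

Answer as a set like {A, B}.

{C, L}

Directly nullable (have an ε-rule): {C, L}.
Not nullable: S, T, Z — each has a terminal in every rule's right-hand side or depends on a non-nullable symbol.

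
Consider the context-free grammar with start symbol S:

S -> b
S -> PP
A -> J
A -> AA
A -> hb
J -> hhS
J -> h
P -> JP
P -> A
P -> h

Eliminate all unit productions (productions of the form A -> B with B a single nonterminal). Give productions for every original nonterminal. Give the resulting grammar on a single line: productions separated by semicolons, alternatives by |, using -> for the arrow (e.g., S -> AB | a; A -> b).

Unit productions: A->J, P->A.
Unit pairs (A ⇒* B via units): (A,J), (P,A), (P,J).
S: inherits non-unit rules of {S} → PP | b.
A: inherits non-unit rules of {A, J} → AA | h | hb | hhS.
J: inherits non-unit rules of {J} → h | hhS.
P: inherits non-unit rules of {A, J, P} → AA | JP | h | hb | hhS.

S -> b | PP; A -> h | AA | hb | hhS; J -> h | hhS; P -> h | AA | JP | hb | hhS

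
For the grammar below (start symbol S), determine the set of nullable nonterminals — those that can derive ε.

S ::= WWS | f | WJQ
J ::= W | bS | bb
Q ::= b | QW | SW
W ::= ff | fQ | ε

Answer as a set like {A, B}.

{J, W}

Directly nullable (have an ε-rule): {W}.
J is nullable via J -> W (every symbol on the right is already known nullable).
Not nullable: Q, S — each has a terminal in every rule's right-hand side or depends on a non-nullable symbol.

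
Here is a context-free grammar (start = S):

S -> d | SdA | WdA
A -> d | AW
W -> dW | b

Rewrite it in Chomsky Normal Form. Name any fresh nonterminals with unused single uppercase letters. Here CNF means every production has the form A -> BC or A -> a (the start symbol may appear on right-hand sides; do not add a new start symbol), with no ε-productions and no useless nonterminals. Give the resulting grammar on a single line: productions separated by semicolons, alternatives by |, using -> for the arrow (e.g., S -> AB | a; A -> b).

S -> d | SC | WD; A -> d | AW; B -> d; C -> BA; D -> BA; W -> b | BW

No ε-productions.
No unit productions to eliminate.
TERM: introduce B -> d and substitute in every rule of length ≥2.
BIN: S -> SBA becomes S -> SC, C -> BA; S -> WBA becomes S -> WD, D -> BA.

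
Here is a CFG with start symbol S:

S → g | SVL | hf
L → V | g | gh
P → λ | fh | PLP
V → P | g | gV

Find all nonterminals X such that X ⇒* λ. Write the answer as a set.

Directly nullable (have an ε-rule): {P}.
V is nullable via V -> P (every symbol on the right is already known nullable).
L is nullable via L -> V (every symbol on the right is already known nullable).
Not nullable: S — each has a terminal in every rule's right-hand side or depends on a non-nullable symbol.

{L, P, V}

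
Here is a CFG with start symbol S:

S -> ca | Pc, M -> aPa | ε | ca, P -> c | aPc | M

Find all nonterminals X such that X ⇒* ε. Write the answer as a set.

{M, P}

Directly nullable (have an ε-rule): {M}.
P is nullable via P -> M (every symbol on the right is already known nullable).
Not nullable: S — each has a terminal in every rule's right-hand side or depends on a non-nullable symbol.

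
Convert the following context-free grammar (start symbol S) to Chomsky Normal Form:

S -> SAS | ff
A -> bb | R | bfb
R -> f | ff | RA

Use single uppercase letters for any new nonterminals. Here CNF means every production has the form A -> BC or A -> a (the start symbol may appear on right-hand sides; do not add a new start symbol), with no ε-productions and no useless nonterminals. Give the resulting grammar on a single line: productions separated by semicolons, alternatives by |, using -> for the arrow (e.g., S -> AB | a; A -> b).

S -> CC | SE; A -> f | BB | BD | CC | RA; B -> b; C -> f; D -> CB; E -> AS; R -> f | CC | RA

No ε-productions.
After unit-elimination: S -> ff | SAS; A -> f | RA | bb | ff | bfb; R -> f | RA | ff.
TERM: introduce B -> b, C -> f and substitute in every rule of length ≥2.
BIN: A -> BCB becomes A -> BD, D -> CB; S -> SAS becomes S -> SE, E -> AS.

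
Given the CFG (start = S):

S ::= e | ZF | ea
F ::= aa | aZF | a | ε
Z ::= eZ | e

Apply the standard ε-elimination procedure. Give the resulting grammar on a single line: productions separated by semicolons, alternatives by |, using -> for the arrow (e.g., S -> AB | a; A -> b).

S -> Z | e | ZF | ea; F -> a | aZ | aa | aZF; Z -> e | eZ

Nullable set: {F}.
S -> ZF: F nullable, giving Z | ZF.
Drop F -> ε.
F -> aZF: F nullable, giving aZ | aZF.
Unchanged (no nullable symbols): S -> e; S -> ea; F -> a; F -> aa; Z -> e; Z -> eZ.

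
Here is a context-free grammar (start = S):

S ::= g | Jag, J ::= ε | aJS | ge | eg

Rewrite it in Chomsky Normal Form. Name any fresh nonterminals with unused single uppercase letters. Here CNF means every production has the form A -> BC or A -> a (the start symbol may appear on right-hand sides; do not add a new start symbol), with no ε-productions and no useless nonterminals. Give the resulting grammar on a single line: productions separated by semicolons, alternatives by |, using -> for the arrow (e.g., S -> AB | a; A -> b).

Nullable: {J}; after ε-elimination: S -> g | ag | Jag; J -> aS | eg | ge | aJS.
No unit productions to eliminate.
TERM: introduce A -> a, B -> e, C -> g and substitute in every rule of length ≥2.
BIN: J -> AJS becomes J -> AD, D -> JS; S -> JAC becomes S -> JE, E -> AC.

S -> g | AC | JE; A -> a; B -> e; C -> g; D -> JS; E -> AC; J -> AD | AS | BC | CB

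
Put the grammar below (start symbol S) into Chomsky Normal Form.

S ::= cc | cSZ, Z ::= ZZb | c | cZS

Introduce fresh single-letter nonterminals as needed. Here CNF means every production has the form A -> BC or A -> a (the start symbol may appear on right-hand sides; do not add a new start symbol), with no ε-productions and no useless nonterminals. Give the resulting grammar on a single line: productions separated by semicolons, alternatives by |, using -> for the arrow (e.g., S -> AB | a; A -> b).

S -> AA | AC; A -> c; B -> b; C -> SZ; D -> ZS; E -> ZB; Z -> c | AD | ZE

No ε-productions.
No unit productions to eliminate.
TERM: introduce B -> b, A -> c and substitute in every rule of length ≥2.
BIN: S -> ASZ becomes S -> AC, C -> SZ; Z -> AZS becomes Z -> AD, D -> ZS; Z -> ZZB becomes Z -> ZE, E -> ZB.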